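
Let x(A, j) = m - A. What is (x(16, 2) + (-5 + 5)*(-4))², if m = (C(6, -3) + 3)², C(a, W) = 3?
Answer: 400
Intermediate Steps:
m = 36 (m = (3 + 3)² = 6² = 36)
x(A, j) = 36 - A
(x(16, 2) + (-5 + 5)*(-4))² = ((36 - 1*16) + (-5 + 5)*(-4))² = ((36 - 16) + 0*(-4))² = (20 + 0)² = 20² = 400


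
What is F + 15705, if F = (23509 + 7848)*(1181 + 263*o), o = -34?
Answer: -243345972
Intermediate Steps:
F = -243361677 (F = (23509 + 7848)*(1181 + 263*(-34)) = 31357*(1181 - 8942) = 31357*(-7761) = -243361677)
F + 15705 = -243361677 + 15705 = -243345972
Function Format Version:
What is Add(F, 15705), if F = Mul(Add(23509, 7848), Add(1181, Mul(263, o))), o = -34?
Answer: -243345972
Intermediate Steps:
F = -243361677 (F = Mul(Add(23509, 7848), Add(1181, Mul(263, -34))) = Mul(31357, Add(1181, -8942)) = Mul(31357, -7761) = -243361677)
Add(F, 15705) = Add(-243361677, 15705) = -243345972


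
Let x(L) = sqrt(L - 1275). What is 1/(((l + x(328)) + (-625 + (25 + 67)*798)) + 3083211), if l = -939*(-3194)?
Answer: 6155168/37886093109171 - I*sqrt(947)/37886093109171 ≈ 1.6247e-7 - 8.1226e-13*I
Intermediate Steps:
x(L) = sqrt(-1275 + L)
l = 2999166
1/(((l + x(328)) + (-625 + (25 + 67)*798)) + 3083211) = 1/(((2999166 + sqrt(-1275 + 328)) + (-625 + (25 + 67)*798)) + 3083211) = 1/(((2999166 + sqrt(-947)) + (-625 + 92*798)) + 3083211) = 1/(((2999166 + I*sqrt(947)) + (-625 + 73416)) + 3083211) = 1/(((2999166 + I*sqrt(947)) + 72791) + 3083211) = 1/((3071957 + I*sqrt(947)) + 3083211) = 1/(6155168 + I*sqrt(947))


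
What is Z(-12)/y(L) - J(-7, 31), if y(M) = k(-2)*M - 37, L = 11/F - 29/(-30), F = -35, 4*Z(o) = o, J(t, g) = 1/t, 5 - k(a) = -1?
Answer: 631/2702 ≈ 0.23353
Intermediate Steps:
k(a) = 6 (k(a) = 5 - 1*(-1) = 5 + 1 = 6)
Z(o) = o/4
L = 137/210 (L = 11/(-35) - 29/(-30) = 11*(-1/35) - 29*(-1/30) = -11/35 + 29/30 = 137/210 ≈ 0.65238)
y(M) = -37 + 6*M (y(M) = 6*M - 37 = -37 + 6*M)
Z(-12)/y(L) - J(-7, 31) = ((1/4)*(-12))/(-37 + 6*(137/210)) - 1/(-7) = -3/(-37 + 137/35) - 1*(-1/7) = -3/(-1158/35) + 1/7 = -3*(-35/1158) + 1/7 = 35/386 + 1/7 = 631/2702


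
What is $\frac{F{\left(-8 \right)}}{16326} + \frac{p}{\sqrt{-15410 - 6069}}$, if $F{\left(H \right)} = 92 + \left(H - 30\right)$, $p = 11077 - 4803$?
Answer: $\frac{3}{907} - \frac{6274 i \sqrt{21479}}{21479} \approx 0.0033076 - 42.809 i$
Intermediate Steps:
$p = 6274$ ($p = 11077 - 4803 = 6274$)
$F{\left(H \right)} = 62 + H$ ($F{\left(H \right)} = 92 + \left(H - 30\right) = 92 + \left(-30 + H\right) = 62 + H$)
$\frac{F{\left(-8 \right)}}{16326} + \frac{p}{\sqrt{-15410 - 6069}} = \frac{62 - 8}{16326} + \frac{6274}{\sqrt{-15410 - 6069}} = 54 \cdot \frac{1}{16326} + \frac{6274}{\sqrt{-21479}} = \frac{3}{907} + \frac{6274}{i \sqrt{21479}} = \frac{3}{907} + 6274 \left(- \frac{i \sqrt{21479}}{21479}\right) = \frac{3}{907} - \frac{6274 i \sqrt{21479}}{21479}$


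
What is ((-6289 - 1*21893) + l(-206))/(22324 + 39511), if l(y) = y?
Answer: -28388/61835 ≈ -0.45909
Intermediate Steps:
((-6289 - 1*21893) + l(-206))/(22324 + 39511) = ((-6289 - 1*21893) - 206)/(22324 + 39511) = ((-6289 - 21893) - 206)/61835 = (-28182 - 206)*(1/61835) = -28388*1/61835 = -28388/61835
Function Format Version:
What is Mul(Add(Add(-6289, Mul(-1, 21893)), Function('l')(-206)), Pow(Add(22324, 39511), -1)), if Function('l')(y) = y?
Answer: Rational(-28388, 61835) ≈ -0.45909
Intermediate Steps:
Mul(Add(Add(-6289, Mul(-1, 21893)), Function('l')(-206)), Pow(Add(22324, 39511), -1)) = Mul(Add(Add(-6289, Mul(-1, 21893)), -206), Pow(Add(22324, 39511), -1)) = Mul(Add(Add(-6289, -21893), -206), Pow(61835, -1)) = Mul(Add(-28182, -206), Rational(1, 61835)) = Mul(-28388, Rational(1, 61835)) = Rational(-28388, 61835)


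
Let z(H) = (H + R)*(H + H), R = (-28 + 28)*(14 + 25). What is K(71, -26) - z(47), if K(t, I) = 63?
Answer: -4355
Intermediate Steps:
R = 0 (R = 0*39 = 0)
z(H) = 2*H**2 (z(H) = (H + 0)*(H + H) = H*(2*H) = 2*H**2)
K(71, -26) - z(47) = 63 - 2*47**2 = 63 - 2*2209 = 63 - 1*4418 = 63 - 4418 = -4355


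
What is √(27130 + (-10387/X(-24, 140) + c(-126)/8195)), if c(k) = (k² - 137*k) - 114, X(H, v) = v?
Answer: √356187900018335/114730 ≈ 164.50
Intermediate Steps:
c(k) = -114 + k² - 137*k
√(27130 + (-10387/X(-24, 140) + c(-126)/8195)) = √(27130 + (-10387/140 + (-114 + (-126)² - 137*(-126))/8195)) = √(27130 + (-10387*1/140 + (-114 + 15876 + 17262)*(1/8195))) = √(27130 + (-10387/140 + 33024*(1/8195))) = √(27130 + (-10387/140 + 33024/8195)) = √(27130 - 16099621/229460) = √(6209150179/229460) = √356187900018335/114730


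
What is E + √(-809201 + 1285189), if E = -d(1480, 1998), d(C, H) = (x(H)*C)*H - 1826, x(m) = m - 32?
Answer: -5813538814 + 2*√118997 ≈ -5.8135e+9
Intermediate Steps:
x(m) = -32 + m
d(C, H) = -1826 + C*H*(-32 + H) (d(C, H) = ((-32 + H)*C)*H - 1826 = (C*(-32 + H))*H - 1826 = C*H*(-32 + H) - 1826 = -1826 + C*H*(-32 + H))
E = -5813538814 (E = -(-1826 + 1480*1998*(-32 + 1998)) = -(-1826 + 1480*1998*1966) = -(-1826 + 5813540640) = -1*5813538814 = -5813538814)
E + √(-809201 + 1285189) = -5813538814 + √(-809201 + 1285189) = -5813538814 + √475988 = -5813538814 + 2*√118997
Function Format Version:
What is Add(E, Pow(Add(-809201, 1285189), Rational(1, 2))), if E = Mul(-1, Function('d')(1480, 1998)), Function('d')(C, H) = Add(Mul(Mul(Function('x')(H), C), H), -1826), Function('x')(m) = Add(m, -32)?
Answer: Add(-5813538814, Mul(2, Pow(118997, Rational(1, 2)))) ≈ -5.8135e+9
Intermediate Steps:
Function('x')(m) = Add(-32, m)
Function('d')(C, H) = Add(-1826, Mul(C, H, Add(-32, H))) (Function('d')(C, H) = Add(Mul(Mul(Add(-32, H), C), H), -1826) = Add(Mul(Mul(C, Add(-32, H)), H), -1826) = Add(Mul(C, H, Add(-32, H)), -1826) = Add(-1826, Mul(C, H, Add(-32, H))))
E = -5813538814 (E = Mul(-1, Add(-1826, Mul(1480, 1998, Add(-32, 1998)))) = Mul(-1, Add(-1826, Mul(1480, 1998, 1966))) = Mul(-1, Add(-1826, 5813540640)) = Mul(-1, 5813538814) = -5813538814)
Add(E, Pow(Add(-809201, 1285189), Rational(1, 2))) = Add(-5813538814, Pow(Add(-809201, 1285189), Rational(1, 2))) = Add(-5813538814, Pow(475988, Rational(1, 2))) = Add(-5813538814, Mul(2, Pow(118997, Rational(1, 2))))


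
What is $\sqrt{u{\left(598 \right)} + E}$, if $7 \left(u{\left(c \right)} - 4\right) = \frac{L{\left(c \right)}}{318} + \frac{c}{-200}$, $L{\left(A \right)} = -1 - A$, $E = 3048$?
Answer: $\frac{\sqrt{377986051317}}{11130} \approx 55.239$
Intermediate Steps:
$u{\left(c \right)} = \frac{8903}{2226} - \frac{37 c}{31800}$ ($u{\left(c \right)} = 4 + \frac{\frac{-1 - c}{318} + \frac{c}{-200}}{7} = 4 + \frac{\left(-1 - c\right) \frac{1}{318} + c \left(- \frac{1}{200}\right)}{7} = 4 + \frac{\left(- \frac{1}{318} - \frac{c}{318}\right) - \frac{c}{200}}{7} = 4 + \frac{- \frac{1}{318} - \frac{259 c}{31800}}{7} = 4 - \left(\frac{1}{2226} + \frac{37 c}{31800}\right) = \frac{8903}{2226} - \frac{37 c}{31800}$)
$\sqrt{u{\left(598 \right)} + E} = \sqrt{\left(\frac{8903}{2226} - \frac{11063}{15900}\right) + 3048} = \sqrt{\frac{367709}{111300} + 3048} = \sqrt{\frac{339610109}{111300}} = \frac{\sqrt{377986051317}}{11130}$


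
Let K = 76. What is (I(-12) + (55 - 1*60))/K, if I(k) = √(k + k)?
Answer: -5/76 + I*√6/38 ≈ -0.065789 + 0.06446*I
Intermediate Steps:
I(k) = √2*√k (I(k) = √(2*k) = √2*√k)
(I(-12) + (55 - 1*60))/K = (√2*√(-12) + (55 - 1*60))/76 = (√2*(2*I*√3) + (55 - 60))/76 = (2*I*√6 - 5)/76 = (-5 + 2*I*√6)/76 = -5/76 + I*√6/38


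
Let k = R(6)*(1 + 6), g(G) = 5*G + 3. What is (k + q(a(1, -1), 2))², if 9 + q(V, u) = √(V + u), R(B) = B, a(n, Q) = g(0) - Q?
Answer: (33 + √6)² ≈ 1256.7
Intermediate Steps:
g(G) = 3 + 5*G
a(n, Q) = 3 - Q (a(n, Q) = (3 + 5*0) - Q = (3 + 0) - Q = 3 - Q)
k = 42 (k = 6*(1 + 6) = 6*7 = 42)
q(V, u) = -9 + √(V + u)
(k + q(a(1, -1), 2))² = (42 + (-9 + √((3 - 1*(-1)) + 2)))² = (42 + (-9 + √((3 + 1) + 2)))² = (42 + (-9 + √(4 + 2)))² = (42 + (-9 + √6))² = (33 + √6)²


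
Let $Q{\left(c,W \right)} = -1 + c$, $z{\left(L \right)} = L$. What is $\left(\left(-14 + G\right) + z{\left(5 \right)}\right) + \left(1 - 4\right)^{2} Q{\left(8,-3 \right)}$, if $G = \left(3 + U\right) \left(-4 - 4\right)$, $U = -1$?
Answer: $38$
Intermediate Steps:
$G = -16$ ($G = \left(3 - 1\right) \left(-4 - 4\right) = 2 \left(-8\right) = -16$)
$\left(\left(-14 + G\right) + z{\left(5 \right)}\right) + \left(1 - 4\right)^{2} Q{\left(8,-3 \right)} = \left(\left(-14 - 16\right) + 5\right) + \left(1 - 4\right)^{2} \left(-1 + 8\right) = \left(-30 + 5\right) + \left(-3\right)^{2} \cdot 7 = -25 + 9 \cdot 7 = -25 + 63 = 38$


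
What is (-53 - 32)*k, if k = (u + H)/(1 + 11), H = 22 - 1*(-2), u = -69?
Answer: 1275/4 ≈ 318.75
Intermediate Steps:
H = 24 (H = 22 + 2 = 24)
k = -15/4 (k = (-69 + 24)/(1 + 11) = -45/12 = -45*1/12 = -15/4 ≈ -3.7500)
(-53 - 32)*k = (-53 - 32)*(-15/4) = -85*(-15/4) = 1275/4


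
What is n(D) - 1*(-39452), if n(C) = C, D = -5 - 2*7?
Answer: 39433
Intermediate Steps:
D = -19 (D = -5 - 14 = -19)
n(D) - 1*(-39452) = -19 - 1*(-39452) = -19 + 39452 = 39433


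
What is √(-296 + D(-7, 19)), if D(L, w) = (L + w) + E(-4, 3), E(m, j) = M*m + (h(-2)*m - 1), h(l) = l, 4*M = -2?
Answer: 5*I*√11 ≈ 16.583*I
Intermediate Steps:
M = -½ (M = (¼)*(-2) = -½ ≈ -0.50000)
E(m, j) = -1 - 5*m/2 (E(m, j) = -m/2 + (-2*m - 1) = -m/2 + (-1 - 2*m) = -1 - 5*m/2)
D(L, w) = 9 + L + w (D(L, w) = (L + w) + (-1 - 5/2*(-4)) = (L + w) + (-1 + 10) = (L + w) + 9 = 9 + L + w)
√(-296 + D(-7, 19)) = √(-296 + (9 - 7 + 19)) = √(-296 + 21) = √(-275) = 5*I*√11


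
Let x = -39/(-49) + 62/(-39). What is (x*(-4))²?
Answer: 36820624/3651921 ≈ 10.083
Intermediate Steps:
x = -1517/1911 (x = -39*(-1/49) + 62*(-1/39) = 39/49 - 62/39 = -1517/1911 ≈ -0.79383)
(x*(-4))² = (-1517/1911*(-4))² = (6068/1911)² = 36820624/3651921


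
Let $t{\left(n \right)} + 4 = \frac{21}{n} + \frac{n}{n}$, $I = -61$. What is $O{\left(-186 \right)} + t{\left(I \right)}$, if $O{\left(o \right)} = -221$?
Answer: $- \frac{13685}{61} \approx -224.34$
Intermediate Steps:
$t{\left(n \right)} = -3 + \frac{21}{n}$ ($t{\left(n \right)} = -4 + \left(\frac{21}{n} + \frac{n}{n}\right) = -4 + \left(\frac{21}{n} + 1\right) = -4 + \left(1 + \frac{21}{n}\right) = -3 + \frac{21}{n}$)
$O{\left(-186 \right)} + t{\left(I \right)} = -221 - \left(3 - \frac{21}{-61}\right) = -221 + \left(-3 + 21 \left(- \frac{1}{61}\right)\right) = -221 - \frac{204}{61} = - \frac{13685}{61}$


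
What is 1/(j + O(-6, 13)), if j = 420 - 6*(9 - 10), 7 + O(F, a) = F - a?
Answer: 1/400 ≈ 0.0025000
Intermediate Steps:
O(F, a) = -7 + F - a (O(F, a) = -7 + (F - a) = -7 + F - a)
j = 426 (j = 420 - 6*(-1) = 420 + 6 = 426)
1/(j + O(-6, 13)) = 1/(426 + (-7 - 6 - 1*13)) = 1/(426 + (-7 - 6 - 13)) = 1/(426 - 26) = 1/400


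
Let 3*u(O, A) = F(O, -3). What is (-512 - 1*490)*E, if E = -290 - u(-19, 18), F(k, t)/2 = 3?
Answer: 292584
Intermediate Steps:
F(k, t) = 6 (F(k, t) = 2*3 = 6)
u(O, A) = 2 (u(O, A) = (⅓)*6 = 2)
E = -292 (E = -290 - 1*2 = -290 - 2 = -292)
(-512 - 1*490)*E = (-512 - 1*490)*(-292) = (-512 - 490)*(-292) = -1002*(-292) = 292584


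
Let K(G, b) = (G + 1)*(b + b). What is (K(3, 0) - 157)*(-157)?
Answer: 24649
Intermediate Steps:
K(G, b) = 2*b*(1 + G) (K(G, b) = (1 + G)*(2*b) = 2*b*(1 + G))
(K(3, 0) - 157)*(-157) = (2*0*(1 + 3) - 157)*(-157) = (2*0*4 - 157)*(-157) = (0 - 157)*(-157) = -157*(-157) = 24649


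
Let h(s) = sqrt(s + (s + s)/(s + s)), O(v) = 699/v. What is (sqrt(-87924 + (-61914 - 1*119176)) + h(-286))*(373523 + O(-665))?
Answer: 248392096*I*(sqrt(285) + sqrt(269014))/665 ≈ 2.0004e+8*I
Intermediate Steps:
h(s) = sqrt(1 + s) (h(s) = sqrt(s + (2*s)/((2*s))) = sqrt(s + (2*s)*(1/(2*s))) = sqrt(s + 1) = sqrt(1 + s))
(sqrt(-87924 + (-61914 - 1*119176)) + h(-286))*(373523 + O(-665)) = (sqrt(-87924 + (-61914 - 1*119176)) + sqrt(1 - 286))*(373523 + 699/(-665)) = (sqrt(-87924 + (-61914 - 119176)) + sqrt(-285))*(373523 + 699*(-1/665)) = (sqrt(-87924 - 181090) + I*sqrt(285))*(373523 - 699/665) = (sqrt(-269014) + I*sqrt(285))*(248392096/665) = (I*sqrt(269014) + I*sqrt(285))*(248392096/665) = (I*sqrt(285) + I*sqrt(269014))*(248392096/665) = 248392096*I*sqrt(285)/665 + 248392096*I*sqrt(269014)/665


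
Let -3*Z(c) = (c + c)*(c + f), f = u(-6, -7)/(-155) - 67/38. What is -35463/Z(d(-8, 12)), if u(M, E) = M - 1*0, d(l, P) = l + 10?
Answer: 104438535/1082 ≈ 96524.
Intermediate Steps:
d(l, P) = 10 + l
u(M, E) = M (u(M, E) = M + 0 = M)
f = -10157/5890 (f = -6/(-155) - 67/38 = -6*(-1/155) - 67*1/38 = 6/155 - 67/38 = -10157/5890 ≈ -1.7244)
Z(c) = -2*c*(-10157/5890 + c)/3 (Z(c) = -(c + c)*(c - 10157/5890)/3 = -2*c*(-10157/5890 + c)/3)
-35463/Z(d(-8, 12)) = -35463*8835/((10 - 8)*(10157 - 5890*(10 - 8))) = -35463*8835/(2*(10157 - 5890*2)) = -35463*8835/(2*(10157 - 11780)) = -35463/((1/8835)*2*(-1623)) = -35463/(-1082/2945) = -35463*(-2945/1082) = 104438535/1082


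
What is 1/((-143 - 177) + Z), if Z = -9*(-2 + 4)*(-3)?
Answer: -1/266 ≈ -0.0037594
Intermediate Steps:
Z = 54 (Z = -9*2*(-3) = -18*(-3) = 54)
1/((-143 - 177) + Z) = 1/((-143 - 177) + 54) = 1/(-320 + 54) = 1/(-266) = -1/266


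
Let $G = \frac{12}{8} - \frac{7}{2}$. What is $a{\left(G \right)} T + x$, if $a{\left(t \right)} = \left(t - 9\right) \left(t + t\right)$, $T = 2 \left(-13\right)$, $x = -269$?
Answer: $-1413$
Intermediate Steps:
$G = -2$ ($G = 12 \cdot \frac{1}{8} - \frac{7}{2} = \frac{3}{2} - \frac{7}{2} = -2$)
$T = -26$
$a{\left(t \right)} = 2 t \left(-9 + t\right)$ ($a{\left(t \right)} = \left(-9 + t\right) 2 t = 2 t \left(-9 + t\right)$)
$a{\left(G \right)} T + x = 2 \left(-2\right) \left(-9 - 2\right) \left(-26\right) - 269 = 2 \left(-2\right) \left(-11\right) \left(-26\right) - 269 = 44 \left(-26\right) - 269 = -1144 - 269 = -1413$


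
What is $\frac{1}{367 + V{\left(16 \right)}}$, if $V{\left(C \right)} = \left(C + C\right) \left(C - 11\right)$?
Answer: $\frac{1}{527} \approx 0.0018975$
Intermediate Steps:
$V{\left(C \right)} = 2 C \left(-11 + C\right)$
$\frac{1}{367 + V{\left(16 \right)}} = \frac{1}{367 + 2 \cdot 16 \left(-11 + 16\right)} = \frac{1}{367 + 2 \cdot 16 \cdot 5} = \frac{1}{367 + 160} = \frac{1}{527}$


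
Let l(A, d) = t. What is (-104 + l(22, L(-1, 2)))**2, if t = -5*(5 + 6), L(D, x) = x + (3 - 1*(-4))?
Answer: 25281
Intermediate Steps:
L(D, x) = 7 + x (L(D, x) = x + (3 + 4) = x + 7 = 7 + x)
t = -55 (t = -5*11 = -55)
l(A, d) = -55
(-104 + l(22, L(-1, 2)))**2 = (-104 - 55)**2 = (-159)**2 = 25281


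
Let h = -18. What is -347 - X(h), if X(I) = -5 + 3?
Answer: -345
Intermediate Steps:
X(I) = -2
-347 - X(h) = -347 - 1*(-2) = -347 + 2 = -345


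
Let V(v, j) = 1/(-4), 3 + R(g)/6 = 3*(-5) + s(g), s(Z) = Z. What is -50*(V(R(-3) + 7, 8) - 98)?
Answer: 9825/2 ≈ 4912.5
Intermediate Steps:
R(g) = -108 + 6*g (R(g) = -18 + 6*(3*(-5) + g) = -18 + 6*(-15 + g) = -18 + (-90 + 6*g) = -108 + 6*g)
V(v, j) = -1/4
-50*(V(R(-3) + 7, 8) - 98) = -50*(-1/4 - 98) = -50*(-393/4) = 9825/2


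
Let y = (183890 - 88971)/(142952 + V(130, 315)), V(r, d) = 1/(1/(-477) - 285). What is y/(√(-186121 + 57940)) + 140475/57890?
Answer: 28095/11578 - 12903858374*I*√128181/2491037779852815 ≈ 2.4266 - 0.0018546*I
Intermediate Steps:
V(r, d) = -477/135946 (V(r, d) = 1/(-1/477 - 285) = 1/(-135946/477) = -477/135946)
y = 12903858374/19433752115 (y = (183890 - 88971)/(142952 - 477/135946) = 94919/(19433752115/135946) = 94919*(135946/19433752115) = 12903858374/19433752115 ≈ 0.66399)
y/(√(-186121 + 57940)) + 140475/57890 = 12903858374/(19433752115*(√(-186121 + 57940))) + 140475/57890 = 12903858374/(19433752115*(√(-128181))) + 140475*(1/57890) = 12903858374/(19433752115*((I*√128181))) + 28095/11578 = 12903858374*(-I*√128181/128181)/19433752115 + 28095/11578 = -12903858374*I*√128181/2491037779852815 + 28095/11578 = 28095/11578 - 12903858374*I*√128181/2491037779852815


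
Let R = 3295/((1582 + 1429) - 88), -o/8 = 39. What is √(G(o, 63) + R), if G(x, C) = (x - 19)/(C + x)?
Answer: 8*√20333302899/727827 ≈ 1.5673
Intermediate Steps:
o = -312 (o = -8*39 = -312)
G(x, C) = (-19 + x)/(C + x)
R = 3295/2923 (R = 3295/(3011 - 88) = 3295/2923 ≈ 1.1273)
√(G(o, 63) + R) = √((-19 - 312)/(63 - 312) + 3295/2923) = √(-331/(-249) + 3295/2923) = √(-1/249*(-331) + 3295/2923) = √(331/249 + 3295/2923) = √(1787968/727827) = 8*√20333302899/727827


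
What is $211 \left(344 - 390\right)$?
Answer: $-9706$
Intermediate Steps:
$211 \left(344 - 390\right) = 211 \left(-46\right) = -9706$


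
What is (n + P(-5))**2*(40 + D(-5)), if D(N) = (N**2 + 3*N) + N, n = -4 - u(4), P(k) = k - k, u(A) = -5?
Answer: 45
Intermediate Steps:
P(k) = 0
n = 1 (n = -4 - 1*(-5) = -4 + 5 = 1)
D(N) = N**2 + 4*N
(n + P(-5))**2*(40 + D(-5)) = (1 + 0)**2*(40 - 5*(4 - 5)) = 1**2*(40 - 5*(-1)) = 1*(40 + 5) = 1*45 = 45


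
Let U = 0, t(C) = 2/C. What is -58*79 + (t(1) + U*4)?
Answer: -4580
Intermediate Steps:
-58*79 + (t(1) + U*4) = -58*79 + (2/1 + 0*4) = -4582 + (2*1 + 0) = -4582 + (2 + 0) = -4582 + 2 = -4580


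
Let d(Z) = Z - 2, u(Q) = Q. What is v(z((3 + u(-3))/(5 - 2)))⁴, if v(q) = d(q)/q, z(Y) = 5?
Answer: 81/625 ≈ 0.12960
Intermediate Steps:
d(Z) = -2 + Z
v(q) = (-2 + q)/q
v(z((3 + u(-3))/(5 - 2)))⁴ = ((-2 + 5)/5)⁴ = ((⅕)*3)⁴ = (⅗)⁴ = 81/625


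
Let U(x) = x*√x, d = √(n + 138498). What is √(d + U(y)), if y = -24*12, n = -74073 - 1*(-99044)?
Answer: √(√163469 - 3456*I*√2) ≈ 51.52 - 47.434*I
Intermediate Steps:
n = 24971 (n = -74073 + 99044 = 24971)
d = √163469 (d = √(24971 + 138498) = √163469 ≈ 404.31)
y = -288
U(x) = x^(3/2)
√(d + U(y)) = √(√163469 + (-288)^(3/2)) = √(√163469 - 3456*I*√2)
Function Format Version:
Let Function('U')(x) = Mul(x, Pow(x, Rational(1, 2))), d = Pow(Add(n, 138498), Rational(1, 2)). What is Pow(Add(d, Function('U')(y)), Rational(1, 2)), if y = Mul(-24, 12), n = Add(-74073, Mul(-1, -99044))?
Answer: Pow(Add(Pow(163469, Rational(1, 2)), Mul(-3456, I, Pow(2, Rational(1, 2)))), Rational(1, 2)) ≈ Add(51.520, Mul(-47.434, I))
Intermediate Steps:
n = 24971 (n = Add(-74073, 99044) = 24971)
d = Pow(163469, Rational(1, 2)) (d = Pow(Add(24971, 138498), Rational(1, 2)) = Pow(163469, Rational(1, 2)) ≈ 404.31)
y = -288
Function('U')(x) = Pow(x, Rational(3, 2))
Pow(Add(d, Function('U')(y)), Rational(1, 2)) = Pow(Add(Pow(163469, Rational(1, 2)), Pow(-288, Rational(3, 2))), Rational(1, 2)) = Pow(Add(Pow(163469, Rational(1, 2)), Mul(-3456, I, Pow(2, Rational(1, 2)))), Rational(1, 2))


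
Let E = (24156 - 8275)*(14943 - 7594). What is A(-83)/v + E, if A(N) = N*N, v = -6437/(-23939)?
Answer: 751423767724/6437 ≈ 1.1674e+8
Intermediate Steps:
v = 6437/23939 (v = -6437*(-1/23939) = 6437/23939 ≈ 0.26889)
A(N) = N**2
E = 116709469 (E = 15881*7349 = 116709469)
A(-83)/v + E = (-83)**2/(6437/23939) + 116709469 = 6889*(23939/6437) + 116709469 = 164915771/6437 + 116709469 = 751423767724/6437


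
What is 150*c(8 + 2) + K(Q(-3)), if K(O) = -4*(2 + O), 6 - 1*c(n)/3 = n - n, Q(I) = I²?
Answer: 2656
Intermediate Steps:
c(n) = 18 (c(n) = 18 - 3*(n - n) = 18 - 3*0 = 18 + 0 = 18)
K(O) = -8 - 4*O
150*c(8 + 2) + K(Q(-3)) = 150*18 + (-8 - 4*(-3)²) = 2700 + (-8 - 4*9) = 2700 + (-8 - 36) = 2700 - 44 = 2656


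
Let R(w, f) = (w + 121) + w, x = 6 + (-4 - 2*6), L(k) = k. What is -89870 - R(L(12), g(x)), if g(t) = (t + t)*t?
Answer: -90015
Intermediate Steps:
x = -10 (x = 6 + (-4 - 12) = 6 - 16 = -10)
g(t) = 2*t² (g(t) = (2*t)*t = 2*t²)
R(w, f) = 121 + 2*w (R(w, f) = (121 + w) + w = 121 + 2*w)
-89870 - R(L(12), g(x)) = -89870 - (121 + 2*12) = -89870 - (121 + 24) = -89870 - 1*145 = -89870 - 145 = -90015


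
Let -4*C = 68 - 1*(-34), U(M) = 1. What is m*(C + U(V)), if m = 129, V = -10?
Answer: -6321/2 ≈ -3160.5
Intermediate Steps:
C = -51/2 (C = -(68 - 1*(-34))/4 = -(68 + 34)/4 = -¼*102 = -51/2 ≈ -25.500)
m*(C + U(V)) = 129*(-51/2 + 1) = 129*(-49/2) = -6321/2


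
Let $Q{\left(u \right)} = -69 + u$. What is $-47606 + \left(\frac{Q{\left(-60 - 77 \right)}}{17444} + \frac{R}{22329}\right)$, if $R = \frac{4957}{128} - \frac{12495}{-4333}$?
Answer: $- \frac{367297322154693097}{7715356161408} \approx -47606.0$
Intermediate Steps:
$R = \frac{3296863}{79232}$ ($R = 4957 \cdot \frac{1}{128} - - \frac{1785}{619} = \frac{4957}{128} + \frac{1785}{619} = \frac{3296863}{79232} \approx 41.61$)
$-47606 + \left(\frac{Q{\left(-60 - 77 \right)}}{17444} + \frac{R}{22329}\right) = -47606 + \left(\frac{-69 - 137}{17444} + \frac{3296863}{79232 \cdot 22329}\right) = -47606 + \left(\left(-69 - 137\right) \frac{1}{17444} + \frac{3296863}{79232} \cdot \frac{1}{22329}\right) = -47606 + \left(\left(-69 - 137\right) \frac{1}{17444} + \frac{3296863}{1769171328}\right) = -47606 + \left(\left(-206\right) \frac{1}{17444} + \frac{3296863}{1769171328}\right) = -47606 + \left(- \frac{103}{8722} + \frac{3296863}{1769171328}\right) = -47606 - \frac{76734703849}{7715356161408} = - \frac{367297322154693097}{7715356161408}$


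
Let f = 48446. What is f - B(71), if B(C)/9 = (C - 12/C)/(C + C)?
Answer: 488387311/10082 ≈ 48442.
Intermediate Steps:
B(C) = 9*(C - 12/C)/(2*C) (B(C) = 9*((C - 12/C)/(C + C)) = 9*((C - 12/C)/((2*C))) = 9*((C - 12/C)*(1/(2*C))) = 9*((C - 12/C)/(2*C)) = 9*(C - 12/C)/(2*C))
f - B(71) = 48446 - (9/2 - 54/71²) = 48446 - (9/2 - 54*1/5041) = 48446 - (9/2 - 54/5041) = 48446 - 1*45261/10082 = 48446 - 45261/10082 = 488387311/10082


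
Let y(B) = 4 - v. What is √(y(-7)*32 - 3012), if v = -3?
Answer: 2*I*√697 ≈ 52.802*I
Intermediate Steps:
y(B) = 7 (y(B) = 4 - 1*(-3) = 4 + 3 = 7)
√(y(-7)*32 - 3012) = √(7*32 - 3012) = √(224 - 3012) = √(-2788) = 2*I*√697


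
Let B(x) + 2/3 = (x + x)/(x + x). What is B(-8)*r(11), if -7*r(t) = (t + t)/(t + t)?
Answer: -1/21 ≈ -0.047619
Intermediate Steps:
B(x) = 1/3 (B(x) = -2/3 + (x + x)/(x + x) = -2/3 + (2*x)/((2*x)) = -2/3 + (2*x)*(1/(2*x)) = -2/3 + 1 = 1/3)
r(t) = -1/7 (r(t) = -(t + t)/(7*(t + t)) = -2*t/(7*(2*t)) = -2*t*1/(2*t)/7 = -1/7*1 = -1/7)
B(-8)*r(11) = (1/3)*(-1/7) = -1/21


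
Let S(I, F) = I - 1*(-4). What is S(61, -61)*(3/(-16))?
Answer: -195/16 ≈ -12.188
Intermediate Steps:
S(I, F) = 4 + I (S(I, F) = I + 4 = 4 + I)
S(61, -61)*(3/(-16)) = (4 + 61)*(3/(-16)) = 65*(3*(-1/16)) = 65*(-3/16) = -195/16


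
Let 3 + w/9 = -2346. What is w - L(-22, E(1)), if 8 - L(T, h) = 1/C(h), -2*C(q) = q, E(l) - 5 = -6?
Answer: -21147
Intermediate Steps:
w = -21141 (w = -27 + 9*(-2346) = -27 - 21114 = -21141)
E(l) = -1 (E(l) = 5 - 6 = -1)
C(q) = -q/2
L(T, h) = 8 + 2/h (L(T, h) = 8 - 1/((-h/2)) = 8 - (-2)/h = 8 + 2/h)
w - L(-22, E(1)) = -21141 - (8 + 2/(-1)) = -21141 - (8 + 2*(-1)) = -21141 - (8 - 2) = -21141 - 1*6 = -21141 - 6 = -21147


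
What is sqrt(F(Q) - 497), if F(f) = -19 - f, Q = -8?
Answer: 2*I*sqrt(127) ≈ 22.539*I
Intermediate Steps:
sqrt(F(Q) - 497) = sqrt((-19 - 1*(-8)) - 497) = sqrt((-19 + 8) - 497) = sqrt(-11 - 497) = sqrt(-508) = 2*I*sqrt(127)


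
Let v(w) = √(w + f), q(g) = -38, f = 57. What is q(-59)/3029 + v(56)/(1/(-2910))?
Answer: -38/3029 - 2910*√113 ≈ -30934.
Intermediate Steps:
v(w) = √(57 + w) (v(w) = √(w + 57) = √(57 + w))
q(-59)/3029 + v(56)/(1/(-2910)) = -38/3029 + √(57 + 56)/(1/(-2910)) = -38*1/3029 + √113/(-1/2910) = -38/3029 + √113*(-2910) = -38/3029 - 2910*√113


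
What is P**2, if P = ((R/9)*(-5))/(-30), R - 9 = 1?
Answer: 25/729 ≈ 0.034294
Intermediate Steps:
R = 10 (R = 9 + 1 = 10)
P = 5/27 (P = ((10/9)*(-5))/(-30) = ((10*(1/9))*(-5))*(-1/30) = ((10/9)*(-5))*(-1/30) = -50/9*(-1/30) = 5/27 ≈ 0.18519)
P**2 = (5/27)**2 = 25/729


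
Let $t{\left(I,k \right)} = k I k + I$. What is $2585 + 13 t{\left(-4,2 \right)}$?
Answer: $2325$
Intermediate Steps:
$t{\left(I,k \right)} = I + I k^{2}$ ($t{\left(I,k \right)} = I k k + I = I k^{2} + I = I + I k^{2}$)
$2585 + 13 t{\left(-4,2 \right)} = 2585 + 13 \left(- 4 \left(1 + 2^{2}\right)\right) = 2585 + 13 \left(- 4 \left(1 + 4\right)\right) = 2585 + 13 \left(\left(-4\right) 5\right) = 2585 + 13 \left(-20\right) = 2585 - 260 = 2325$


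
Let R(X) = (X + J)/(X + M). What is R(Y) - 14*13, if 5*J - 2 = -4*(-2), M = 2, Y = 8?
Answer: -181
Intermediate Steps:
J = 2 (J = 2/5 + (-4*(-2))/5 = 2/5 + (1/5)*8 = 2/5 + 8/5 = 2)
R(X) = 1 (R(X) = (X + 2)/(X + 2) = (2 + X)/(2 + X) = 1)
R(Y) - 14*13 = 1 - 14*13 = 1 - 182 = -181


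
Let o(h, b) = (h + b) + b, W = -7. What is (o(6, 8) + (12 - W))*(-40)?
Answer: -1640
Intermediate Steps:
o(h, b) = h + 2*b (o(h, b) = (b + h) + b = h + 2*b)
(o(6, 8) + (12 - W))*(-40) = ((6 + 2*8) + (12 - 1*(-7)))*(-40) = ((6 + 16) + (12 + 7))*(-40) = (22 + 19)*(-40) = 41*(-40) = -1640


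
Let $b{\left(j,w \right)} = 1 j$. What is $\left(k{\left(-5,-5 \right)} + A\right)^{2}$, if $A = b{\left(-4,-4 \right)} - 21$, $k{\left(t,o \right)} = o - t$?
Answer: $625$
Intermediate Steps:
$b{\left(j,w \right)} = j$
$A = -25$ ($A = -4 - 21 = -25$)
$\left(k{\left(-5,-5 \right)} + A\right)^{2} = \left(\left(-5 - -5\right) - 25\right)^{2} = \left(\left(-5 + 5\right) - 25\right)^{2} = \left(0 - 25\right)^{2} = \left(-25\right)^{2} = 625$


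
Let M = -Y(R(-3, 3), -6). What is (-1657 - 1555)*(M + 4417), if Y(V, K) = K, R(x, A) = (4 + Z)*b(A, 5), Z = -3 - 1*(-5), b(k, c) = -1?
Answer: -14206676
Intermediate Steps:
Z = 2 (Z = -3 + 5 = 2)
R(x, A) = -6 (R(x, A) = (4 + 2)*(-1) = 6*(-1) = -6)
M = 6 (M = -1*(-6) = 6)
(-1657 - 1555)*(M + 4417) = (-1657 - 1555)*(6 + 4417) = -3212*4423 = -14206676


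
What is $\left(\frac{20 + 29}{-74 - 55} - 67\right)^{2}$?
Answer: $\frac{75550864}{16641} \approx 4540.0$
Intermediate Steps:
$\left(\frac{20 + 29}{-74 - 55} - 67\right)^{2} = \left(\frac{49}{-129} - 67\right)^{2} = \left(49 \left(- \frac{1}{129}\right) - 67\right)^{2} = \left(- \frac{49}{129} - 67\right)^{2} = \left(- \frac{8692}{129}\right)^{2} = \frac{75550864}{16641}$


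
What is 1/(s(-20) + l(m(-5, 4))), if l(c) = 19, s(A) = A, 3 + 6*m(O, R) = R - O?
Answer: -1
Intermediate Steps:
m(O, R) = -1/2 - O/6 + R/6 (m(O, R) = -1/2 + (R - O)/6 = -1/2 + (-O/6 + R/6) = -1/2 - O/6 + R/6)
1/(s(-20) + l(m(-5, 4))) = 1/(-20 + 19) = 1/(-1) = -1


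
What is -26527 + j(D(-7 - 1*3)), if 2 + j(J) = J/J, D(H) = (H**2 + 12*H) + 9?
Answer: -26528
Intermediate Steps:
D(H) = 9 + H**2 + 12*H
j(J) = -1 (j(J) = -2 + J/J = -2 + 1 = -1)
-26527 + j(D(-7 - 1*3)) = -26527 - 1 = -26528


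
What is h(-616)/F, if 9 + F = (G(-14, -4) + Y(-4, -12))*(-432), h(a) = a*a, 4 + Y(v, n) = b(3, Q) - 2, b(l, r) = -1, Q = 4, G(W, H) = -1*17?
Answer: 379456/10359 ≈ 36.631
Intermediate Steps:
G(W, H) = -17
Y(v, n) = -7 (Y(v, n) = -4 + (-1 - 2) = -4 - 3 = -7)
h(a) = a²
F = 10359 (F = -9 + (-17 - 7)*(-432) = -9 - 24*(-432) = -9 + 10368 = 10359)
h(-616)/F = (-616)²/10359 = 379456*(1/10359) = 379456/10359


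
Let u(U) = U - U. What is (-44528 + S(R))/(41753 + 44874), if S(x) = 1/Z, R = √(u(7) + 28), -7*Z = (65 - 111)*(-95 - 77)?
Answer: -352305543/685392824 ≈ -0.51402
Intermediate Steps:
u(U) = 0
Z = -7912/7 (Z = -(65 - 111)*(-95 - 77)/7 = -(-46)*(-172)/7 = -⅐*7912 = -7912/7 ≈ -1130.3)
R = 2*√7 (R = √(0 + 28) = √28 = 2*√7 ≈ 5.2915)
S(x) = -7/7912 (S(x) = 1/(-7912/7) = -7/7912)
(-44528 + S(R))/(41753 + 44874) = (-44528 - 7/7912)/(41753 + 44874) = -352305543/7912/86627 = -352305543/7912*1/86627 = -352305543/685392824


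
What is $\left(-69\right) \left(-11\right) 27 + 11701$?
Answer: $32194$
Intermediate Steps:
$\left(-69\right) \left(-11\right) 27 + 11701 = 759 \cdot 27 + 11701 = 20493 + 11701 = 32194$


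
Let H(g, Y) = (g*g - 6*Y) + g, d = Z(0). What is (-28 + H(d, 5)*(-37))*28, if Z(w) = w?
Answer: 30296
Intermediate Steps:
d = 0
H(g, Y) = g + g² - 6*Y (H(g, Y) = (g² - 6*Y) + g = g + g² - 6*Y)
(-28 + H(d, 5)*(-37))*28 = (-28 + (0 + 0² - 6*5)*(-37))*28 = (-28 + (0 + 0 - 30)*(-37))*28 = (-28 - 30*(-37))*28 = (-28 + 1110)*28 = 1082*28 = 30296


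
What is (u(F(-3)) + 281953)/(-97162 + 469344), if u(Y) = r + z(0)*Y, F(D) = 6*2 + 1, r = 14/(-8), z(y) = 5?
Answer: 1128065/1488728 ≈ 0.75774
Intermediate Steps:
r = -7/4 (r = 14*(-⅛) = -7/4 ≈ -1.7500)
F(D) = 13 (F(D) = 12 + 1 = 13)
u(Y) = -7/4 + 5*Y
(u(F(-3)) + 281953)/(-97162 + 469344) = ((-7/4 + 5*13) + 281953)/(-97162 + 469344) = ((-7/4 + 65) + 281953)/372182 = (253/4 + 281953)*(1/372182) = (1128065/4)*(1/372182) = 1128065/1488728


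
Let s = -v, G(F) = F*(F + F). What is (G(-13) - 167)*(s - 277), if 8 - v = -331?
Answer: -105336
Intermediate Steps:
v = 339 (v = 8 - 1*(-331) = 8 + 331 = 339)
G(F) = 2*F² (G(F) = F*(2*F) = 2*F²)
s = -339 (s = -1*339 = -339)
(G(-13) - 167)*(s - 277) = (2*(-13)² - 167)*(-339 - 277) = (2*169 - 167)*(-616) = (338 - 167)*(-616) = 171*(-616) = -105336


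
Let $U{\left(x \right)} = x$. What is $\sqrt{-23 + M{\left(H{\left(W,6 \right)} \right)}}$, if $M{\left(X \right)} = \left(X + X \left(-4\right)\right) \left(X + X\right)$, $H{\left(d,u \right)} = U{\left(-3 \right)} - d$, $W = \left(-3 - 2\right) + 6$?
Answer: $i \sqrt{119} \approx 10.909 i$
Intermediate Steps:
$W = 1$ ($W = -5 + 6 = 1$)
$H{\left(d,u \right)} = -3 - d$
$M{\left(X \right)} = - 6 X^{2}$ ($M{\left(X \right)} = \left(X - 4 X\right) 2 X = - 3 X 2 X = - 6 X^{2}$)
$\sqrt{-23 + M{\left(H{\left(W,6 \right)} \right)}} = \sqrt{-23 - 6 \left(-3 - 1\right)^{2}} = \sqrt{-23 - 6 \left(-4\right)^{2}} = \sqrt{-23 - 96} = \sqrt{-119} = i \sqrt{119}$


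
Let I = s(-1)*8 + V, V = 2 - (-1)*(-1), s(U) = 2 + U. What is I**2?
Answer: 81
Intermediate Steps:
V = 1 (V = 2 - 1*1 = 2 - 1 = 1)
I = 9 (I = (2 - 1)*8 + 1 = 1*8 + 1 = 8 + 1 = 9)
I**2 = 9**2 = 81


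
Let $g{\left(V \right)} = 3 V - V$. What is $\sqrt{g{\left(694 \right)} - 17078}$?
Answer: $i \sqrt{15690} \approx 125.26 i$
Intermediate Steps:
$g{\left(V \right)} = 2 V$
$\sqrt{g{\left(694 \right)} - 17078} = \sqrt{2 \cdot 694 - 17078} = \sqrt{1388 - 17078} = \sqrt{-15690} = i \sqrt{15690}$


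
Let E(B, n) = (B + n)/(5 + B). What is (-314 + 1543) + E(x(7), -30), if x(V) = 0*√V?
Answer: 1223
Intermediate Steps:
x(V) = 0
E(B, n) = (B + n)/(5 + B)
(-314 + 1543) + E(x(7), -30) = (-314 + 1543) + (0 - 30)/(5 + 0) = 1229 - 30/5 = 1229 + (⅕)*(-30) = 1229 - 6 = 1223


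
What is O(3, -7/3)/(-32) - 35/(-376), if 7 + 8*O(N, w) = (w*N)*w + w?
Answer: 791/12032 ≈ 0.065741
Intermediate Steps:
O(N, w) = -7/8 + w/8 + N*w²/8 (O(N, w) = -7/8 + ((w*N)*w + w)/8 = -7/8 + ((N*w)*w + w)/8 = -7/8 + (N*w² + w)/8 = -7/8 + (w + N*w²)/8 = -7/8 + (w/8 + N*w²/8) = -7/8 + w/8 + N*w²/8)
O(3, -7/3)/(-32) - 35/(-376) = (-7/8 + (-7/3)/8 + (⅛)*3*(-7/3)²)/(-32) - 35/(-376) = (-7/8 + (-7*⅓)/8 + (⅛)*3*(-7*⅓)²)*(-1/32) - 35*(-1/376) = (-7/8 + (⅛)*(-7/3) + (⅛)*3*(-7/3)²)*(-1/32) + 35/376 = (-7/8 - 7/24 + (⅛)*3*(49/9))*(-1/32) + 35/376 = (-7/8 - 7/24 + 49/24)*(-1/32) + 35/376 = (7/8)*(-1/32) + 35/376 = -7/256 + 35/376 = 791/12032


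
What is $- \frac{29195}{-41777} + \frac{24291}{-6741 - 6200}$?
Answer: $- \frac{636992612}{540636157} \approx -1.1782$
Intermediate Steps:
$- \frac{29195}{-41777} + \frac{24291}{-6741 - 6200} = \left(-29195\right) \left(- \frac{1}{41777}\right) + \frac{24291}{-6741 - 6200} = \frac{29195}{41777} + \frac{24291}{-12941} = \frac{29195}{41777} + 24291 \left(- \frac{1}{12941}\right) = \frac{29195}{41777} - \frac{24291}{12941} = - \frac{636992612}{540636157}$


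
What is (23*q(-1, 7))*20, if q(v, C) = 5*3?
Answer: 6900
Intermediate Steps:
q(v, C) = 15
(23*q(-1, 7))*20 = (23*15)*20 = 345*20 = 6900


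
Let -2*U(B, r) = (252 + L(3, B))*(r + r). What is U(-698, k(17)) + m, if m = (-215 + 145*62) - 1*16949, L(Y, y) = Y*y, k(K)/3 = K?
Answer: 85768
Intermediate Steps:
k(K) = 3*K
U(B, r) = -r*(252 + 3*B) (U(B, r) = -(252 + 3*B)*(r + r)/2 = -(252 + 3*B)*2*r/2 = -r*(252 + 3*B))
m = -8174 (m = (-215 + 8990) - 16949 = 8775 - 16949 = -8174)
U(-698, k(17)) + m = -3*3*17*(84 - 698) - 8174 = -3*51*(-614) - 8174 = 93942 - 8174 = 85768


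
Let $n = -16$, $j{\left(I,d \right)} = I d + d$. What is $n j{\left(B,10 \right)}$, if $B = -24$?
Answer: $3680$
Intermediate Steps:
$j{\left(I,d \right)} = d + I d$
$n j{\left(B,10 \right)} = - 16 \cdot 10 \left(1 - 24\right) = - 16 \cdot 10 \left(-23\right) = \left(-16\right) \left(-230\right) = 3680$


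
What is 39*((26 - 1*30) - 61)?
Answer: -2535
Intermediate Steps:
39*((26 - 1*30) - 61) = 39*((26 - 30) - 61) = 39*(-4 - 61) = 39*(-65) = -2535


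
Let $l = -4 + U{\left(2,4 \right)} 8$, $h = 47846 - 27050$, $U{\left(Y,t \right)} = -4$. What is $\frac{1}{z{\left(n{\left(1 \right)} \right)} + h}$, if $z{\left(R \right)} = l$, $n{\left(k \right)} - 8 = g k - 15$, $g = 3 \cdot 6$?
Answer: $\frac{1}{20760} \approx 4.817 \cdot 10^{-5}$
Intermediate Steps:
$g = 18$
$h = 20796$
$l = -36$ ($l = -4 - 32 = -36$)
$n{\left(k \right)} = -7 + 18 k$ ($n{\left(k \right)} = 8 + \left(18 k - 15\right) = 8 + \left(-15 + 18 k\right) = -7 + 18 k$)
$z{\left(R \right)} = -36$
$\frac{1}{z{\left(n{\left(1 \right)} \right)} + h} = \frac{1}{-36 + 20796} = \frac{1}{20760}$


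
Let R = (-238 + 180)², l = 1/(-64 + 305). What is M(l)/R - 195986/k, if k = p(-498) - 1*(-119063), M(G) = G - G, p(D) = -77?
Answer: -13999/8499 ≈ -1.6471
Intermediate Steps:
l = 1/241 ≈ 0.0041494
R = 3364 (R = (-58)² = 3364)
M(G) = 0
k = 118986 (k = -77 - 1*(-119063) = -77 + 119063 = 118986)
M(l)/R - 195986/k = 0/3364 - 195986/118986 = 0*(1/3364) - 195986*1/118986 = 0 - 13999/8499 = -13999/8499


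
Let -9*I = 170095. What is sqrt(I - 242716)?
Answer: 11*I*sqrt(19459)/3 ≈ 511.48*I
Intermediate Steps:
I = -170095/9 (I = -1/9*170095 = -170095/9 ≈ -18899.)
sqrt(I - 242716) = sqrt(-170095/9 - 242716) = sqrt(-2354539/9) = 11*I*sqrt(19459)/3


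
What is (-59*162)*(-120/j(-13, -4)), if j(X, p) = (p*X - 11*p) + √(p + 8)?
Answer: 573480/49 ≈ 11704.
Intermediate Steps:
j(X, p) = √(8 + p) - 11*p + X*p (j(X, p) = (X*p - 11*p) + √(8 + p) = (-11*p + X*p) + √(8 + p) = √(8 + p) - 11*p + X*p)
(-59*162)*(-120/j(-13, -4)) = (-59*162)*(-120/(√(8 - 4) - 11*(-4) - 13*(-4))) = -(-1146960)/(√4 + 44 + 52) = -(-1146960)/(2 + 44 + 52) = -(-1146960)/98 = -9558*(-60/49) = 573480/49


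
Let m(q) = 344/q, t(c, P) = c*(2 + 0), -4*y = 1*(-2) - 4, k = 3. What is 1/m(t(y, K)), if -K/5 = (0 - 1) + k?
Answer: 3/344 ≈ 0.0087209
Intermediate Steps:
y = 3/2 (y = -(1*(-2) - 4)/4 = -(-2 - 4)/4 = -1/4*(-6) = 3/2 ≈ 1.5000)
K = -10 (K = -5*((0 - 1) + 3) = -5*(-1 + 3) = -5*2 = -10)
t(c, P) = 2*c (t(c, P) = c*2 = 2*c)
1/m(t(y, K)) = 1/(344/((2*(3/2)))) = 1/(344/3) = 3/344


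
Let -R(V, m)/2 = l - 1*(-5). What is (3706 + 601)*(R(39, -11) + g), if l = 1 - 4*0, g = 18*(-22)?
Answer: -1757256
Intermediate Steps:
g = -396
l = 1 (l = 1 + 0 = 1)
R(V, m) = -12 (R(V, m) = -2*(1 - 1*(-5)) = -2*(1 + 5) = -2*6 = -12)
(3706 + 601)*(R(39, -11) + g) = (3706 + 601)*(-12 - 396) = 4307*(-408) = -1757256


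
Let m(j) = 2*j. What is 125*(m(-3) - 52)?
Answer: -7250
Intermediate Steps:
125*(m(-3) - 52) = 125*(2*(-3) - 52) = 125*(-6 - 52) = 125*(-58) = -7250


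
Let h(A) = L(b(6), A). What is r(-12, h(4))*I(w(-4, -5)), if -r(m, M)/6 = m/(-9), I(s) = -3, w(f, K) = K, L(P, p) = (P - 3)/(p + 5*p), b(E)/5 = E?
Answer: 24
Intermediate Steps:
b(E) = 5*E
L(P, p) = (-3 + P)/(6*p) (L(P, p) = (-3 + P)/((6*p)) = (-3 + P)*(1/(6*p)) = (-3 + P)/(6*p))
h(A) = 9/(2*A) (h(A) = (-3 + 5*6)/(6*A) = (-3 + 30)/(6*A) = (⅙)*27/A = 9/(2*A))
r(m, M) = 2*m/3 (r(m, M) = -6*m/(-9) = -6*m*(-1)/9 = -(-2)*m/3 = 2*m/3)
r(-12, h(4))*I(w(-4, -5)) = ((⅔)*(-12))*(-3) = -8*(-3) = 24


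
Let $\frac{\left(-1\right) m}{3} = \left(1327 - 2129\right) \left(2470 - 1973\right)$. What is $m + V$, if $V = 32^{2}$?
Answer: $1196806$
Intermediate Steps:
$m = 1195782$ ($m = - 3 \left(1327 - 2129\right) \left(2470 - 1973\right) = - 3 \left(\left(-802\right) 497\right) = \left(-3\right) \left(-398594\right) = 1195782$)
$V = 1024$
$m + V = 1195782 + 1024 = 1196806$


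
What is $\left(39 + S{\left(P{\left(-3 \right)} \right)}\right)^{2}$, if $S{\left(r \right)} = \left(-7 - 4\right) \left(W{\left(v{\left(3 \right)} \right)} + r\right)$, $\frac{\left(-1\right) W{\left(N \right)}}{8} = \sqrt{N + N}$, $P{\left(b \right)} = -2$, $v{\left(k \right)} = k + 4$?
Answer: $112137 + 10736 \sqrt{14} \approx 1.5231 \cdot 10^{5}$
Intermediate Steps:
$v{\left(k \right)} = 4 + k$
$W{\left(N \right)} = - 8 \sqrt{2} \sqrt{N}$ ($W{\left(N \right)} = - 8 \sqrt{N + N} = - 8 \sqrt{2 N} = - 8 \sqrt{2} \sqrt{N}$)
$S{\left(r \right)} = - 11 r + 88 \sqrt{14}$ ($S{\left(r \right)} = \left(-7 - 4\right) \left(- 8 \sqrt{2} \sqrt{4 + 3} + r\right) = - 11 \left(- 8 \sqrt{2} \sqrt{7} + r\right) = - 11 \left(- 8 \sqrt{14} + r\right) = - 11 \left(r - 8 \sqrt{14}\right) = - 11 r + 88 \sqrt{14}$)
$\left(39 + S{\left(P{\left(-3 \right)} \right)}\right)^{2} = \left(39 - \left(-22 - 88 \sqrt{14}\right)\right)^{2} = \left(39 + \left(22 + 88 \sqrt{14}\right)\right)^{2} = \left(61 + 88 \sqrt{14}\right)^{2}$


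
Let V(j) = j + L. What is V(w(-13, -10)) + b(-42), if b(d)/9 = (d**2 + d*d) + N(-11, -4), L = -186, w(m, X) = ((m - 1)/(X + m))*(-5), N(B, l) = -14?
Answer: 723050/23 ≈ 31437.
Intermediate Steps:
w(m, X) = -5*(-1 + m)/(X + m) (w(m, X) = ((-1 + m)/(X + m))*(-5) = -5*(-1 + m)/(X + m))
b(d) = -126 + 18*d**2 (b(d) = 9*((d**2 + d*d) - 14) = 9*((d**2 + d**2) - 14) = 9*(2*d**2 - 14) = 9*(-14 + 2*d**2) = -126 + 18*d**2)
V(j) = -186 + j (V(j) = j - 186 = -186 + j)
V(w(-13, -10)) + b(-42) = (-186 + 5*(1 - 1*(-13))/(-10 - 13)) + (-126 + 18*(-42)**2) = (-186 + 5*(1 + 13)/(-23)) + (-126 + 18*1764) = (-186 + 5*(-1/23)*14) + (-126 + 31752) = (-186 - 70/23) + 31626 = -4348/23 + 31626 = 723050/23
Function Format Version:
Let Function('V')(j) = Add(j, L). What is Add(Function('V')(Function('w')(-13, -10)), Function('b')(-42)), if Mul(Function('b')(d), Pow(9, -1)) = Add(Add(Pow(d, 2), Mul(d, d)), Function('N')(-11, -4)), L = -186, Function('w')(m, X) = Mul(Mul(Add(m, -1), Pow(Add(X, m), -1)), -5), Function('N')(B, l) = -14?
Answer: Rational(723050, 23) ≈ 31437.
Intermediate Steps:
Function('w')(m, X) = Mul(-5, Pow(Add(X, m), -1), Add(-1, m)) (Function('w')(m, X) = Mul(Mul(Add(-1, m), Pow(Add(X, m), -1)), -5) = Mul(Mul(Pow(Add(X, m), -1), Add(-1, m)), -5) = Mul(-5, Pow(Add(X, m), -1), Add(-1, m)))
Function('b')(d) = Add(-126, Mul(18, Pow(d, 2))) (Function('b')(d) = Mul(9, Add(Add(Pow(d, 2), Mul(d, d)), -14)) = Mul(9, Add(Add(Pow(d, 2), Pow(d, 2)), -14)) = Mul(9, Add(Mul(2, Pow(d, 2)), -14)) = Mul(9, Add(-14, Mul(2, Pow(d, 2)))) = Add(-126, Mul(18, Pow(d, 2))))
Function('V')(j) = Add(-186, j) (Function('V')(j) = Add(j, -186) = Add(-186, j))
Add(Function('V')(Function('w')(-13, -10)), Function('b')(-42)) = Add(Add(-186, Mul(5, Pow(Add(-10, -13), -1), Add(1, Mul(-1, -13)))), Add(-126, Mul(18, Pow(-42, 2)))) = Add(Add(-186, Mul(5, Pow(-23, -1), Add(1, 13))), Add(-126, Mul(18, 1764))) = Add(Add(-186, Mul(5, Rational(-1, 23), 14)), Add(-126, 31752)) = Add(Add(-186, Rational(-70, 23)), 31626) = Add(Rational(-4348, 23), 31626) = Rational(723050, 23)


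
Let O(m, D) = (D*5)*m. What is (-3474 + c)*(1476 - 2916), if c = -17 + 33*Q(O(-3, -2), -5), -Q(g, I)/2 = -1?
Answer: 4932000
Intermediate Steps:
O(m, D) = 5*D*m (O(m, D) = (5*D)*m = 5*D*m)
Q(g, I) = 2 (Q(g, I) = -2*(-1) = 2)
c = 49 (c = -17 + 33*2 = -17 + 66 = 49)
(-3474 + c)*(1476 - 2916) = (-3474 + 49)*(1476 - 2916) = -3425*(-1440) = 4932000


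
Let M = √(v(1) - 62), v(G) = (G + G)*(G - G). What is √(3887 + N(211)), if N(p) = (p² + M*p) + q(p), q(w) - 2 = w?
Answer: √(48621 + 211*I*√62) ≈ 220.53 + 3.767*I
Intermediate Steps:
v(G) = 0 (v(G) = (2*G)*0 = 0)
q(w) = 2 + w
M = I*√62 (M = √(0 - 62) = √(-62) = I*√62 ≈ 7.874*I)
N(p) = 2 + p + p² + I*p*√62 (N(p) = (p² + (I*√62)*p) + (2 + p) = (p² + I*p*√62) + (2 + p) = 2 + p + p² + I*p*√62)
√(3887 + N(211)) = √(3887 + (2 + 211 + 211² + I*211*√62)) = √(3887 + (2 + 211 + 44521 + 211*I*√62)) = √(3887 + (44734 + 211*I*√62)) = √(48621 + 211*I*√62)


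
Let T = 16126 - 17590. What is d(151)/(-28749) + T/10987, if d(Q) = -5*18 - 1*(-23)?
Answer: -41352407/315865263 ≈ -0.13092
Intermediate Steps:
d(Q) = -67 (d(Q) = -90 + 23 = -67)
T = -1464
d(151)/(-28749) + T/10987 = -67/(-28749) - 1464/10987 = -67*(-1/28749) - 1464*1/10987 = 67/28749 - 1464/10987 = -41352407/315865263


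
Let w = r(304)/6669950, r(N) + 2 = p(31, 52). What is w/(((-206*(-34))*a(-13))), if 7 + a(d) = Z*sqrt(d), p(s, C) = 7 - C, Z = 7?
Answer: 47/4578200320400 + 47*I*sqrt(13)/4578200320400 ≈ 1.0266e-11 + 3.7015e-11*I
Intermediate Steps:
r(N) = -47 (r(N) = -2 + (7 - 1*52) = -2 + (7 - 52) = -2 - 45 = -47)
w = -47/6669950 ≈ -7.0465e-6
a(d) = -7 + 7*sqrt(d)
w/(((-206*(-34))*a(-13))) = -47*1/(7004*(-7 + 7*sqrt(-13)))/6669950 = -47*1/(7004*(-7 + 7*(I*sqrt(13))))/6669950 = -47*1/(7004*(-7 + 7*I*sqrt(13)))/6669950 = -47/(6669950*(-49028 + 49028*I*sqrt(13)))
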